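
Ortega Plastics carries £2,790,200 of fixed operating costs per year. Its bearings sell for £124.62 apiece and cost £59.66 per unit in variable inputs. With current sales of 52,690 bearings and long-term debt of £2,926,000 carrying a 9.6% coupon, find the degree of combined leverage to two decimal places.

Total contribution margin = 52,690 × £64.96 = £3,422,742.40.
Subtracting fixed costs: EBIT = £3,422,742.40 − £2,790,200 = £632,542.40. Interest = £280,896.00, so EBIT − I = £351,646.40.
DCL = contribution ÷ (EBIT − I) = £3,422,742.40 ÷ £351,646.40 = 9.7335.

9.73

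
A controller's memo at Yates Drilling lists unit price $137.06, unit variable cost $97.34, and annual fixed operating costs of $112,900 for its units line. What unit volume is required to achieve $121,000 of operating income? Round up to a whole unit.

5,889 units

Each unit contributes $137.06 − $97.34 = $39.72.
Required volume = (fixed costs + target profit) ÷ CM = ($112,900 + $121,000) ÷ $39.72 = 5,888.72, so 5,889 units.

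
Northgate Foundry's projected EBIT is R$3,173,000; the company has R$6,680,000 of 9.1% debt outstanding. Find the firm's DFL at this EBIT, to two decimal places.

1.24

Interest = R$607,880.00.
Degree of financial leverage = EBIT / (EBIT − interest) = R$3,173,000 / R$2,565,120.00 = 1.2370.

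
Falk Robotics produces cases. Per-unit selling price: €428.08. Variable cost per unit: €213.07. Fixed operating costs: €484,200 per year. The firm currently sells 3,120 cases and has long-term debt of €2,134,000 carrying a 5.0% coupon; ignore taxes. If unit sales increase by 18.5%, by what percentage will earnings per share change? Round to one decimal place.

Contribution at this volume is 3,120 × €215.01 = €670,831.20.
Operating income = contribution − fixed costs = €670,831.20 − €484,200 = €186,631.20.
Interest = €106,700.00, so EBIT − I = €79,931.20.
Degree of combined leverage = contribution ÷ (EBIT − I) = €670,831.20 ÷ €79,931.20 = 8.3926.
%ΔEPS = DCL × %ΔSales = 8.3926 × +18.5% = +155.3%.

+155.3%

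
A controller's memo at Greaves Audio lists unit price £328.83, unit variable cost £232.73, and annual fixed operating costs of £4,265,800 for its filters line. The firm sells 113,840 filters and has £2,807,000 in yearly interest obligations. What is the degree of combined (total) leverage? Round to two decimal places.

2.83

Total contribution margin = 113,840 × £96.10 = £10,940,024.00.
Operating income = contribution − fixed costs = £10,940,024.00 − £4,265,800 = £6,674,224.00. Interest = £2,807,000.00, so EBIT − I = £3,867,224.00.
DCL = contribution ÷ (EBIT − I) = £10,940,024.00 ÷ £3,867,224.00 = 2.8289.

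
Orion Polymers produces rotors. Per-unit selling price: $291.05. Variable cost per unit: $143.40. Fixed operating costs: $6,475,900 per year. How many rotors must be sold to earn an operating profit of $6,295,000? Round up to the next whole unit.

Contribution margin per unit = $291.05 − $143.40 = $147.65.
Units = (FC + target) / CM = ($6,475,900 + $6,295,000) / $147.65 = 86,494.41, so 86,495 rotors.

86,495 rotors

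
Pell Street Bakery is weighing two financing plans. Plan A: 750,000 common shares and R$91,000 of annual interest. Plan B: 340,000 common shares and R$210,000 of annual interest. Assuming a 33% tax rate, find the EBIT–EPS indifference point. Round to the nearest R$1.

At indifference, (EBIT − 91,000)(1 − t)/750,000 = (EBIT − 210,000)(1 − t)/340,000.
Cancelling (1 − t) and cross-multiplying: 340,000·(EBIT − 91,000) = 750,000·(EBIT − 210,000).
Solving, EBIT = (210,000·750,000 − 91,000·340,000) / (750,000 − 340,000) = 126,560,000,000 / 410,000 = 308,682.93.

R$308,683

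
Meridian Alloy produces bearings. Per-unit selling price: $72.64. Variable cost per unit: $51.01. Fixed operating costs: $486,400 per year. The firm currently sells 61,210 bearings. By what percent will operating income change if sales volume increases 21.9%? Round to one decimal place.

+34.6%

Total contribution margin = 61,210 × $21.63 = $1,323,972.30.
EBIT = $1,323,972.30 − $486,400 = $837,572.30.
Degree of operating leverage = $1,323,972.30 / $837,572.30 = 1.5807.
%ΔEBIT = DOL × %ΔSales = 1.5807 × +21.9% = +34.6%.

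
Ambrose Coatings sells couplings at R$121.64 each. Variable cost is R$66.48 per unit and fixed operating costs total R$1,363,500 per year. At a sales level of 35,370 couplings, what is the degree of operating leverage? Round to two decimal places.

3.32

Contribution at this volume is 35,370 × R$55.16 = R$1,951,009.20.
Subtracting fixed costs: EBIT = R$1,951,009.20 − R$1,363,500 = R$587,509.20.
Degree of operating leverage = R$1,951,009.20 / R$587,509.20 = 3.3208.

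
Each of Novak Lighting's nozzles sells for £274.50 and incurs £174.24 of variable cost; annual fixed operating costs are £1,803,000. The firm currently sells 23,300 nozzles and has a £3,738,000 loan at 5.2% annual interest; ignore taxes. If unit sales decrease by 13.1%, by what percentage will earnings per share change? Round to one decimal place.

-90.4%

At 23,300 units, contribution = 23,300 × £100.26 = £2,336,058.00.
Subtracting fixed costs: EBIT = £2,336,058.00 − £1,803,000 = £533,058.00.
After interest of £194,376.00, pre-tax earnings = £338,682.00.
Degree of combined leverage = contribution ÷ (EBIT − I) = £2,336,058.00 ÷ £338,682.00 = 6.8975.
%ΔEPS = DCL × %ΔSales = 6.8975 × -13.1% = -90.4%.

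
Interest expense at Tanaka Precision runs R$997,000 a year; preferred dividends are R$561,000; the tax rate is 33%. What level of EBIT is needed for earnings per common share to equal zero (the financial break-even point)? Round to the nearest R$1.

Grossing the preferred dividend up to pre-tax terms: R$561,000 / (1 − 0.33) = R$837,313.43.
EPS = 0 when EBIT covers interest plus the pre-tax preferred burden: R$997,000 + R$837,313.43 = R$1,834,313.43.

R$1,834,313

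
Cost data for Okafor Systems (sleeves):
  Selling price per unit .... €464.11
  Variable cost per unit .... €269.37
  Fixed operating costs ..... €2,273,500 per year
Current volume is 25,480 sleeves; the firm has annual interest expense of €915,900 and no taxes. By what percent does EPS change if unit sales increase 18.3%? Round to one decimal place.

+51.2%

At 25,480 units, contribution = 25,480 × €194.74 = €4,961,975.20.
Operating income = contribution − fixed costs = €4,961,975.20 − €2,273,500 = €2,688,475.20.
Interest = €915,900.00, so EBIT − I = €1,772,575.20.
Degree of combined leverage = contribution ÷ (EBIT − I) = €4,961,975.20 ÷ €1,772,575.20 = 2.7993.
%ΔEPS = DCL × %ΔSales = 2.7993 × +18.3% = +51.2%.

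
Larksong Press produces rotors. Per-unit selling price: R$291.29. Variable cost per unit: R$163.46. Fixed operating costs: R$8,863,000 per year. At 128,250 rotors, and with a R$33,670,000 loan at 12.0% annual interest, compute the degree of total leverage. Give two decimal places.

4.70

Total contribution margin = 128,250 × R$127.83 = R$16,394,197.50.
EBIT = R$16,394,197.50 − R$8,863,000 = R$7,531,197.50. Interest = R$4,040,400.00, so EBIT − I = R$3,490,797.50.
DCL = contribution ÷ (EBIT − I) = R$16,394,197.50 ÷ R$3,490,797.50 = 4.6964.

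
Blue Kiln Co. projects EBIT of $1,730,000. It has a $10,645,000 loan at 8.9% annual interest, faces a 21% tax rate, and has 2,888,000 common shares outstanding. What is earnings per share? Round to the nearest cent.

Pre-tax income = $1,730,000 − $947,405.00 = $782,595.00.
After tax at 21%: net income = $782,595.00 × 0.79 = $618,250.05.
EPS = $618,250.05 ÷ 2,888,000 = $0.21.

$0.21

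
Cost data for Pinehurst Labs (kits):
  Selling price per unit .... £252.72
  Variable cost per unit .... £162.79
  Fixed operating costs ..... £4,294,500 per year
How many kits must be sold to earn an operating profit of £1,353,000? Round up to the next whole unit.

62,799 kits

Each unit contributes £252.72 − £162.79 = £89.93.
Need Q such that Q × £89.93 − £4,294,500 = £1,353,000, i.e. Q = £5,647,500 / £89.93 = 62,798.84 → 62,799.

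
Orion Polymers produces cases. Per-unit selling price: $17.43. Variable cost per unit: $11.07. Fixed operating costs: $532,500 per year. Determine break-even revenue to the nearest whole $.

Contribution margin per unit = $17.43 − $11.07 = $6.36, a CM ratio of $6.36 ÷ $17.43 = 0.3649.
Break-even revenue = fixed costs × price ÷ CM = $532,500 × $17.43 ÷ $6.36 = $1,459,351.

$1,459,351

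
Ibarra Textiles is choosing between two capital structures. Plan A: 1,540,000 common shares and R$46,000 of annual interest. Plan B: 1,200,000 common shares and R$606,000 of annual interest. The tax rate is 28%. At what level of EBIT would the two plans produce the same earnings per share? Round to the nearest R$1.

R$2,582,471

Set EPS_A = EPS_B: (EBIT − R$46,000)(1 − 0.28) ÷ 1,540,000 = (EBIT − R$606,000)(1 − 0.28) ÷ 1,200,000.
Cancelling (1 − t) and cross-multiplying: 1,200,000·(EBIT − 46,000) = 1,540,000·(EBIT − 606,000).
Solving, EBIT = (606,000·1,540,000 − 46,000·1,200,000) / (1,540,000 − 1,200,000) = 878,040,000,000 / 340,000 = 2,582,470.59.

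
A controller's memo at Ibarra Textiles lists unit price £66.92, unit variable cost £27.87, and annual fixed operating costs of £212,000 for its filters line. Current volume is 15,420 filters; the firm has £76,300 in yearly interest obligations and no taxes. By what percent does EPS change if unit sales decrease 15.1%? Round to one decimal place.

-29.0%

At 15,420 units, contribution = 15,420 × £39.05 = £602,151.00.
EBIT = £602,151.00 − £212,000 = £390,151.00.
Interest = £76,300.00, so EBIT − I = £313,851.00.
Degree of combined leverage = contribution ÷ (EBIT − I) = £602,151.00 ÷ £313,851.00 = 1.9186.
%ΔEPS = DCL × %ΔSales = 1.9186 × -15.1% = -29.0%.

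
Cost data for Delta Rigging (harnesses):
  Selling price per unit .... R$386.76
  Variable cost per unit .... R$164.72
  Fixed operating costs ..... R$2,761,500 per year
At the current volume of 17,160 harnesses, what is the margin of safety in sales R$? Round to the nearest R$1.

Unit CM = price − variable cost = R$386.76 − R$164.72 = R$222.04. Break-even units = R$2,761,500 ÷ R$222.04 = 12,436.95; break-even revenue = 12,436.95 × R$386.76 = R$4,810,114.12.
Actual sales revenue = 17,160 × R$386.76 = R$6,636,801.60.
Margin of safety = R$6,636,801.60 − R$4,810,114.12 = R$1,826,687.

R$1,826,687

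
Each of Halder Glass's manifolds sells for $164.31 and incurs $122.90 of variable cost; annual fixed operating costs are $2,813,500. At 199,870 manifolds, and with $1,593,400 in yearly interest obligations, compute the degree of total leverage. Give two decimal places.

At 199,870 units, contribution = 199,870 × $41.41 = $8,276,616.70.
EBIT = $8,276,616.70 − $2,813,500 = $5,463,116.70. Interest = $1,593,400.00.
DOL = $8,276,616.70 ÷ $5,463,116.70 = 1.5150; DFL = $5,463,116.70 ÷ $3,869,716.70 = 1.4118.
DCL = DOL × DFL = 1.5150 × 1.4118 = 2.1389.

2.14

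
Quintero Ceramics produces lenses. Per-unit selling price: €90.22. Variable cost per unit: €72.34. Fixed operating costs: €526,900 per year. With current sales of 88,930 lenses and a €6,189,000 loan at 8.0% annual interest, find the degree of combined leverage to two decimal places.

2.80

At 88,930 units, contribution = 88,930 × €17.88 = €1,590,068.40.
Subtracting fixed costs: EBIT = €1,590,068.40 − €526,900 = €1,063,168.40. Interest = €495,120.00.
DOL = €1,590,068.40 ÷ €1,063,168.40 = 1.4956; DFL = €1,063,168.40 ÷ €568,048.40 = 1.8716.
Combined leverage = 1.4956 × 1.8716 = 2.7992.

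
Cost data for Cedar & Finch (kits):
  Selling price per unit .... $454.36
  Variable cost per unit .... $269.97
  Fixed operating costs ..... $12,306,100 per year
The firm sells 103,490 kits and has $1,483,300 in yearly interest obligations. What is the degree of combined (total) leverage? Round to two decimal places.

3.61

Total contribution margin = 103,490 × $184.39 = $19,082,521.10.
EBIT = $19,082,521.10 − $12,306,100 = $6,776,421.10. Interest = $1,483,300.00, so EBIT − I = $5,293,121.10.
Degree of total leverage = total CM / (EBIT − interest) = $19,082,521.10 / $5,293,121.10 = 3.6052.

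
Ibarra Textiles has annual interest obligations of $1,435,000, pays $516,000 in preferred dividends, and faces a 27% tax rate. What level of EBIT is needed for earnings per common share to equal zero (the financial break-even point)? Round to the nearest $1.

Preferred dividends are paid after tax, so their pre-tax equivalent is $516,000 ÷ (1 − 0.27) = $706,849.32.
Financial break-even EBIT = interest + D_p ÷ (1 − t) = $1,435,000 + $706,849.32 = $2,141,849.32.

$2,141,849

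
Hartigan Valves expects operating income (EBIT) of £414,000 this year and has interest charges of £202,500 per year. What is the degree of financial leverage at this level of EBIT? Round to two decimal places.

1.96

Interest = £202,500.00.
Degree of financial leverage = EBIT / (EBIT − interest) = £414,000 / £211,500.00 = 1.9574.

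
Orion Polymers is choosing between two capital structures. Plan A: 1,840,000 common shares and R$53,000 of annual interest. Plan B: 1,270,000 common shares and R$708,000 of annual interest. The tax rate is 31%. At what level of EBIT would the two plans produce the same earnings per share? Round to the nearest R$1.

Set EPS_A = EPS_B: (EBIT − R$53,000)(1 − 0.31) ÷ 1,840,000 = (EBIT − R$708,000)(1 − 0.31) ÷ 1,270,000.
The (1 − t) factor cancels: (EBIT − 53,000) × 1,270,000 = (EBIT − 708,000) × 1,840,000.
Solving, EBIT = (708,000·1,840,000 − 53,000·1,270,000) / (1,840,000 − 1,270,000) = 1,235,410,000,000 / 570,000 = 2,167,385.96.

R$2,167,386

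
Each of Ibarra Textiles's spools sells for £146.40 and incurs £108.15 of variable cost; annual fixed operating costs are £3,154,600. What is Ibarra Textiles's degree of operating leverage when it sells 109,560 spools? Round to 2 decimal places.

Contribution at this volume is 109,560 × £38.25 = £4,190,670.00.
Subtracting fixed costs: EBIT = £4,190,670.00 − £3,154,600 = £1,036,070.00.
DOL = contribution ÷ EBIT = £4,190,670.00 ÷ £1,036,070.00 = 4.0448.

4.04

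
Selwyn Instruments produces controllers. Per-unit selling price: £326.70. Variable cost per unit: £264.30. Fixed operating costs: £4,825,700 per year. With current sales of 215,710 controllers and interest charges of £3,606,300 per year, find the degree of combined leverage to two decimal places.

2.68

Contribution at this volume is 215,710 × £62.40 = £13,460,304.00.
Subtracting fixed costs: EBIT = £13,460,304.00 − £4,825,700 = £8,634,604.00. Interest = £3,606,300.00.
DOL = £13,460,304.00 ÷ £8,634,604.00 = 1.5589; DFL = £8,634,604.00 ÷ £5,028,304.00 = 1.7172.
DCL = DOL × DFL = 1.5589 × 1.7172 = 2.6769.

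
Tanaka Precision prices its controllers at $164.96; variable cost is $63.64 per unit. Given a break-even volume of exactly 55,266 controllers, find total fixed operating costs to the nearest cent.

Unit CM = price − variable cost = $164.96 − $63.64 = $101.32.
Since BE = FC / CM, FC = 55,266 × $101.32 = $5,599,551.12.

$5,599,551.12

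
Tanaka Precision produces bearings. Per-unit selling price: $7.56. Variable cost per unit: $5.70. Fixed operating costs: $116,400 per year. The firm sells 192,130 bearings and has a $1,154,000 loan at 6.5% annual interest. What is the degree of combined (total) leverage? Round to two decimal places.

Contribution at this volume is 192,130 × $1.86 = $357,361.80.
EBIT = $357,361.80 − $116,400 = $240,961.80. Interest = $75,010.00.
DOL = $357,361.80 ÷ $240,961.80 = 1.4831; DFL = $240,961.80 ÷ $165,951.80 = 1.4520.
Combined leverage = 1.4831 × 1.4520 = 2.1535.

2.15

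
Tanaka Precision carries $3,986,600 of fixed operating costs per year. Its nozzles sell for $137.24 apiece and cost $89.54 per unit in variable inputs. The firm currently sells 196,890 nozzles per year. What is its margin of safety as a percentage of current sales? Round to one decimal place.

57.6%

Contribution margin per unit = $137.24 − $89.54 = $47.70. Break-even units = $3,986,600 ÷ $47.70 = 83,576.52; break-even revenue = 83,576.52 × $137.24 = $11,470,041.59.
Actual sales revenue = 196,890 × $137.24 = $27,021,183.60.
Margin of safety = ($27,021,183.60 − $11,470,041.59) ÷ $27,021,183.60 = 57.6%.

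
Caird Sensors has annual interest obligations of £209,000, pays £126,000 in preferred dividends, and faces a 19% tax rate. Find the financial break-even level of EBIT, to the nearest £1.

Grossing the preferred dividend up to pre-tax terms: £126,000 / (1 − 0.19) = £155,555.56.
Financial break-even EBIT = interest + D_p ÷ (1 − t) = £209,000 + £155,555.56 = £364,555.56.

£364,556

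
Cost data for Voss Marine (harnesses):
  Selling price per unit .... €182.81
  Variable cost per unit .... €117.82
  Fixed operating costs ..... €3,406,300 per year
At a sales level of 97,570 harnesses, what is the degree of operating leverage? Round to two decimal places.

Total contribution margin = 97,570 × €64.99 = €6,341,074.30.
Operating income = contribution − fixed costs = €6,341,074.30 − €3,406,300 = €2,934,774.30.
DOL = contribution ÷ EBIT = €6,341,074.30 ÷ €2,934,774.30 = 2.1607.

2.16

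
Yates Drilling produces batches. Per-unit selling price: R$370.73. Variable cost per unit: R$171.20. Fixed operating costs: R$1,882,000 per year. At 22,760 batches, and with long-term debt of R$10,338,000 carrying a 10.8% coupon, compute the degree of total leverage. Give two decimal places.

2.94

Total contribution margin = 22,760 × R$199.53 = R$4,541,302.80.
EBIT = R$4,541,302.80 − R$1,882,000 = R$2,659,302.80. Interest = R$1,116,504.00, so EBIT − I = R$1,542,798.80.
Degree of total leverage = total CM / (EBIT − interest) = R$4,541,302.80 / R$1,542,798.80 = 2.9435.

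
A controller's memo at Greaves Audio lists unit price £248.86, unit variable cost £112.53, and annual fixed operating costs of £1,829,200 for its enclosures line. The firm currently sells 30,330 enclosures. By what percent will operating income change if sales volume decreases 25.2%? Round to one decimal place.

At 30,330 units, contribution = 30,330 × £136.33 = £4,134,888.90.
EBIT = £4,134,888.90 − £1,829,200 = £2,305,688.90.
Degree of operating leverage = £4,134,888.90 / £2,305,688.90 = 1.7933.
Operating income changes by 1.7933 × -25.2% = -45.2%.

-45.2%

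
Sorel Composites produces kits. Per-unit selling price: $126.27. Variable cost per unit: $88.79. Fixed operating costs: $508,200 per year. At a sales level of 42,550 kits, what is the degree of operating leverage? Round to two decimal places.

Contribution at this volume is 42,550 × $37.48 = $1,594,774.00.
Subtracting fixed costs: EBIT = $1,594,774.00 − $508,200 = $1,086,574.00.
So DOL = total CM / EBIT = $1,594,774.00 / $1,086,574.00 = 1.4677.

1.47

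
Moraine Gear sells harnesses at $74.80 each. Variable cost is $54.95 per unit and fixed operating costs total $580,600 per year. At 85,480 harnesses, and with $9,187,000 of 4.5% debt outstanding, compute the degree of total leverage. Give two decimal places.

2.41

At 85,480 units, contribution = 85,480 × $19.85 = $1,696,778.00.
EBIT = $1,696,778.00 − $580,600 = $1,116,178.00. Interest = $413,415.00, so EBIT − I = $702,763.00.
DCL = contribution ÷ (EBIT − I) = $1,696,778.00 ÷ $702,763.00 = 2.4144.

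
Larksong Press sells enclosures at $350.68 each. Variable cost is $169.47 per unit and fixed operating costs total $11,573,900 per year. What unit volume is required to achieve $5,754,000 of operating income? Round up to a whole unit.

Unit CM = price − variable cost = $350.68 − $169.47 = $181.21.
Required volume = (fixed costs + target profit) ÷ CM = ($11,573,900 + $5,754,000) ÷ $181.21 = 95,623.31, so 95,624 enclosures.

95,624 enclosures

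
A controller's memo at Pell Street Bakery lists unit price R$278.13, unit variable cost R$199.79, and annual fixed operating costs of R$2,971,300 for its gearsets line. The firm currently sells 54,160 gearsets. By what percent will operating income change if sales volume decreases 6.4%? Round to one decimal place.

Contribution at this volume is 54,160 × R$78.34 = R$4,242,894.40.
Subtracting fixed costs: EBIT = R$4,242,894.40 − R$2,971,300 = R$1,271,594.40.
Degree of operating leverage = R$4,242,894.40 / R$1,271,594.40 = 3.3367.
%ΔEBIT = DOL × %ΔSales = 3.3367 × -6.4% = -21.4%.

-21.4%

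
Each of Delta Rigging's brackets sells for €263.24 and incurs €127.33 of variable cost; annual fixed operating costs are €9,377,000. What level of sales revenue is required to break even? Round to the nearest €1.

€18,162,030

Contribution margin per unit = €263.24 − €127.33 = €135.91, a CM ratio of €135.91 ÷ €263.24 = 0.5163.
Break-even revenue = fixed costs × price ÷ CM = €9,377,000 × €263.24 ÷ €135.91 = €18,162,030.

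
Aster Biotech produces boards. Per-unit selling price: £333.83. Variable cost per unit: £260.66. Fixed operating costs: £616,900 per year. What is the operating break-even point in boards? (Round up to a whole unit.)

8,432 boards

Contribution margin per unit = £333.83 − £260.66 = £73.17.
Break-even Q = £616,900 / £73.17 = 8,431.05 → 8,432 boards.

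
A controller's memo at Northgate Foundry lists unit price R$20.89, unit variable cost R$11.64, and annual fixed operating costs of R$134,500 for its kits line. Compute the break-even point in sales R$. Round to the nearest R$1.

R$303,752

Contribution margin per unit = R$20.89 − R$11.64 = R$9.25, a CM ratio of R$9.25 ÷ R$20.89 = 0.4428.
Break-even sales = FC ÷ CM ratio = R$134,500 × R$20.89 / R$9.25 = R$303,752.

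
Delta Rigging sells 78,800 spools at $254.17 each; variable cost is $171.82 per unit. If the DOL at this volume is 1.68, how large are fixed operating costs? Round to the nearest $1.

$2,626,573

At 78,800 units, contribution = 78,800 × $82.35 = $6,489,180.00.
DOL = contribution / EBIT, so EBIT = $6,489,180.00 / 1.68 = $3,862,607.14.
And FC = contribution − EBIT = $6,489,180.00 − $3,862,607.14 = $2,626,573.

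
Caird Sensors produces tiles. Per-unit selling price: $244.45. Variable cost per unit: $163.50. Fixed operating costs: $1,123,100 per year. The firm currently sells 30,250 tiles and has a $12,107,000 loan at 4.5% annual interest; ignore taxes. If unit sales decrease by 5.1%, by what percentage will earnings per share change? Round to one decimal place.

Total contribution margin = 30,250 × $80.95 = $2,448,737.50.
Operating income = contribution − fixed costs = $2,448,737.50 − $1,123,100 = $1,325,637.50.
Interest = $544,815.00, so EBIT − I = $780,822.50.
DCL = total CM / (EBIT − I) = $2,448,737.50 / $780,822.50 = 3.1361.
EPS therefore changes by 3.1361 × (-5.1%) = -16.0%.

-16.0%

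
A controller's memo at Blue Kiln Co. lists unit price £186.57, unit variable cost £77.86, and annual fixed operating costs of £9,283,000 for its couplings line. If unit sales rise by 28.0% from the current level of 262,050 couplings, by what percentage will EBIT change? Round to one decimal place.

+41.5%

Contribution at this volume is 262,050 × £108.71 = £28,487,455.50.
Subtracting fixed costs: EBIT = £28,487,455.50 − £9,283,000 = £19,204,455.50.
Degree of operating leverage = £28,487,455.50 / £19,204,455.50 = 1.4834.
So EBIT moves 1.4834 × (+28.0%) = +41.5%.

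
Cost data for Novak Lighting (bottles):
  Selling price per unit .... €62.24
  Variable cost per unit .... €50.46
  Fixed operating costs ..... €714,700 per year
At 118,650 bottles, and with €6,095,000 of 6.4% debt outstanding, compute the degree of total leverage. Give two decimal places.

4.77

Contribution at this volume is 118,650 × €11.78 = €1,397,697.00.
EBIT = €1,397,697.00 − €714,700 = €682,997.00. Interest = €390,080.00.
DOL = €1,397,697.00 ÷ €682,997.00 = 2.0464; DFL = €682,997.00 ÷ €292,917.00 = 2.3317.
Combined leverage = 2.0464 × 2.3317 = 4.7716.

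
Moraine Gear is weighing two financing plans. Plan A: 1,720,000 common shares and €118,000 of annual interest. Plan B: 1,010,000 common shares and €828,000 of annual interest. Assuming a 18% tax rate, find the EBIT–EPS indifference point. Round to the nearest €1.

€1,838,000

Set EPS_A = EPS_B: (EBIT − €118,000)(1 − 0.18) ÷ 1,720,000 = (EBIT − €828,000)(1 − 0.18) ÷ 1,010,000.
The (1 − t) factor cancels: (EBIT − 118,000) × 1,010,000 = (EBIT − 828,000) × 1,720,000.
EBIT × (1,720,000 − 1,010,000) = 828,000 × 1,720,000 − 118,000 × 1,010,000 = 1,304,980,000,000, so EBIT = 1,304,980,000,000 ÷ 710,000 = 1,838,000.00.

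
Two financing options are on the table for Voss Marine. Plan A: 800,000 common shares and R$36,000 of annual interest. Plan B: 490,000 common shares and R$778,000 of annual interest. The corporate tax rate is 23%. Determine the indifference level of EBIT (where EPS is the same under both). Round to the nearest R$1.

At indifference, (EBIT − 36,000)(1 − t)/800,000 = (EBIT − 778,000)(1 − t)/490,000.
Cancelling (1 − t) and cross-multiplying: 490,000·(EBIT − 36,000) = 800,000·(EBIT − 778,000).
Solving, EBIT = (778,000·800,000 − 36,000·490,000) / (800,000 − 490,000) = 604,760,000,000 / 310,000 = 1,950,838.71.

R$1,950,839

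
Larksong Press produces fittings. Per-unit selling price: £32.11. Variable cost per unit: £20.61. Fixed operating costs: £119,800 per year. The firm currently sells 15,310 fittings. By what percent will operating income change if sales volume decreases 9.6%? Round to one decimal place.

Contribution at this volume is 15,310 × £11.50 = £176,065.00.
EBIT = £176,065.00 − £119,800 = £56,265.00.
DOL = contribution ÷ EBIT = £176,065.00 ÷ £56,265.00 = 3.1292.
%ΔEBIT = DOL × %ΔSales = 3.1292 × -9.6% = -30.0%.

-30.0%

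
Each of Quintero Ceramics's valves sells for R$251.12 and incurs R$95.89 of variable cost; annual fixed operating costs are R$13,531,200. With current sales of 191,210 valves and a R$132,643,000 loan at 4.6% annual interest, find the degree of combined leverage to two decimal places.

2.95

At 191,210 units, contribution = 191,210 × R$155.23 = R$29,681,528.30.
Subtracting fixed costs: EBIT = R$29,681,528.30 − R$13,531,200 = R$16,150,328.30. Interest = R$6,101,578.00, so EBIT − I = R$10,048,750.30.
Degree of total leverage = total CM / (EBIT − interest) = R$29,681,528.30 / R$10,048,750.30 = 2.9538.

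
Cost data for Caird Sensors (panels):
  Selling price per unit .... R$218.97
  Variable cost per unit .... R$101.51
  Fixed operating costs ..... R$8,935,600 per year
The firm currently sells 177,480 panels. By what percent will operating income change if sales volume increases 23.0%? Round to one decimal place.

+40.3%

Total contribution margin = 177,480 × R$117.46 = R$20,846,800.80.
EBIT = R$20,846,800.80 − R$8,935,600 = R$11,911,200.80.
So DOL = total CM / EBIT = R$20,846,800.80 / R$11,911,200.80 = 1.7502.
Operating income changes by 1.7502 × +23.0% = +40.3%.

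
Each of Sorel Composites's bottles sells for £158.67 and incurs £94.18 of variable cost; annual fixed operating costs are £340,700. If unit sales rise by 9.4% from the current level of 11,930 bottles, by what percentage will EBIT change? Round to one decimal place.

+16.9%

Contribution at this volume is 11,930 × £64.49 = £769,365.70.
Subtracting fixed costs: EBIT = £769,365.70 − £340,700 = £428,665.70.
Degree of operating leverage = £769,365.70 / £428,665.70 = 1.7948.
So EBIT moves 1.7948 × (+9.4%) = +16.9%.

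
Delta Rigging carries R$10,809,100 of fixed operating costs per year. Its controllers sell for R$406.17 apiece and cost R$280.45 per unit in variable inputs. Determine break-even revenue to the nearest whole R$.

R$34,921,509

CM per unit = R$406.17 − R$280.45 = R$125.72; CM ratio = R$125.72 / R$406.17 = 0.3095.
Break-even sales = FC ÷ CM ratio = R$10,809,100 × R$406.17 / R$125.72 = R$34,921,509.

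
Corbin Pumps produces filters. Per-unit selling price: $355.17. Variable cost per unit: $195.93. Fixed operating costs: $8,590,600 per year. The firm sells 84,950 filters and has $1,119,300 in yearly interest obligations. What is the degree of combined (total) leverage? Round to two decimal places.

3.54

At 84,950 units, contribution = 84,950 × $159.24 = $13,527,438.00.
Subtracting fixed costs: EBIT = $13,527,438.00 − $8,590,600 = $4,936,838.00. Interest = $1,119,300.00.
DOL = $13,527,438.00 ÷ $4,936,838.00 = 2.7401; DFL = $4,936,838.00 ÷ $3,817,538.00 = 1.2932.
Combined leverage = 2.7401 × 1.2932 = 3.5435.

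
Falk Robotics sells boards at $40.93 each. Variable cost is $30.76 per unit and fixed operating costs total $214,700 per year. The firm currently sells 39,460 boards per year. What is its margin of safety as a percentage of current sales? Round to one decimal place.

46.5%

Each unit contributes $40.93 − $30.76 = $10.17. Break-even units = $214,700 ÷ $10.17 = 21,111.11; break-even revenue = 21,111.11 × $40.93 = $864,077.78.
Current sales = 39,460 × $40.93 = $1,615,097.80.
Margin of safety = ($1,615,097.80 − $864,077.78) ÷ $1,615,097.80 = 46.5%.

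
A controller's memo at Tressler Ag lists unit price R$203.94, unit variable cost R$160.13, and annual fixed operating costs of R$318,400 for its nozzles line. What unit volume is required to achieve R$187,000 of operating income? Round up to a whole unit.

Unit CM = price − variable cost = R$203.94 − R$160.13 = R$43.81.
Required volume = (fixed costs + target profit) ÷ CM = (R$318,400 + R$187,000) ÷ R$43.81 = 11,536.18, so 11,537 nozzles.

11,537 nozzles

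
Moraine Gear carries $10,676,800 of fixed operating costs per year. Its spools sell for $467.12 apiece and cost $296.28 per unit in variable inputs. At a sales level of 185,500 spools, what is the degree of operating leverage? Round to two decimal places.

At 185,500 units, contribution = 185,500 × $170.84 = $31,690,820.00.
Operating income = contribution − fixed costs = $31,690,820.00 − $10,676,800 = $21,014,020.00.
DOL = contribution ÷ EBIT = $31,690,820.00 ÷ $21,014,020.00 = 1.5081.

1.51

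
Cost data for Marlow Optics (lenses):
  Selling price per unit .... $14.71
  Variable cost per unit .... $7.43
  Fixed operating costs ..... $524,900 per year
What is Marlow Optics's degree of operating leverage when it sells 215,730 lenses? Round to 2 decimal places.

Total contribution margin = 215,730 × $7.28 = $1,570,514.40.
Subtracting fixed costs: EBIT = $1,570,514.40 − $524,900 = $1,045,614.40.
Degree of operating leverage = $1,570,514.40 / $1,045,614.40 = 1.5020.

1.50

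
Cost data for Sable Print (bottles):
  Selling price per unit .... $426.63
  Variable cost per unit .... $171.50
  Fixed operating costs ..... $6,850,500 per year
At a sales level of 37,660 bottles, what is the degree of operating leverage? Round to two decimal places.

3.48

Contribution at this volume is 37,660 × $255.13 = $9,608,195.80.
EBIT = $9,608,195.80 − $6,850,500 = $2,757,695.80.
Degree of operating leverage = $9,608,195.80 / $2,757,695.80 = 3.4841.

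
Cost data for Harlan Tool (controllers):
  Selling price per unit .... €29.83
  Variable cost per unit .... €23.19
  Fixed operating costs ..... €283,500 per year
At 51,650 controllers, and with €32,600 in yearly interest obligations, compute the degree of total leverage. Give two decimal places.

12.77

Contribution at this volume is 51,650 × €6.64 = €342,956.00.
EBIT = €342,956.00 − €283,500 = €59,456.00. Interest = €32,600.00.
DOL = €342,956.00 ÷ €59,456.00 = 5.7682; DFL = €59,456.00 ÷ €26,856.00 = 2.2139.
Combined leverage = 5.7682 × 2.2139 = 12.7702.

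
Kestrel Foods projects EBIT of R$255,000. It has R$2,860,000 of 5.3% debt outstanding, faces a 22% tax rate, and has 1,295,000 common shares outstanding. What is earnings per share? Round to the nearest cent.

Interest = R$151,580.00, so EBT = R$255,000 − R$151,580.00 = R$103,420.00.
Net income = R$103,420.00 × (1 − 0.22) = R$80,667.60.
EPS = R$80,667.60 ÷ 1,295,000 = R$0.06.

R$0.06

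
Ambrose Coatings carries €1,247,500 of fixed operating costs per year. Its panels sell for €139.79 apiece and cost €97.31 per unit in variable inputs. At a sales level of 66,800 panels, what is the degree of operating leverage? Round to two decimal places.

Total contribution margin = 66,800 × €42.48 = €2,837,664.00.
Subtracting fixed costs: EBIT = €2,837,664.00 − €1,247,500 = €1,590,164.00.
So DOL = total CM / EBIT = €2,837,664.00 / €1,590,164.00 = 1.7845.

1.78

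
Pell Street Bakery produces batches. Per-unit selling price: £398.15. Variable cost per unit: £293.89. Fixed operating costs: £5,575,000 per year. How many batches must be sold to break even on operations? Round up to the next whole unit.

53,473 batches

Each unit contributes £398.15 − £293.89 = £104.26.
Units to break even: £5,575,000 ÷ £104.26 = 53,472.09, rounded up to 53,473.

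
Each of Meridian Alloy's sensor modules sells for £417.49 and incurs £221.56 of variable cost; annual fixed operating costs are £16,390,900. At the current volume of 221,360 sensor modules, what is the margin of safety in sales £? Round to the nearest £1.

£57,489,660

Contribution margin per unit = £417.49 − £221.56 = £195.93. Break-even units = £16,390,900 ÷ £195.93 = 83,656.92; break-even revenue = 83,656.92 × £417.49 = £34,925,926.82.
Current sales = 221,360 × £417.49 = £92,415,586.40.
Margin of safety = £92,415,586.40 − £34,925,926.82 = £57,489,660.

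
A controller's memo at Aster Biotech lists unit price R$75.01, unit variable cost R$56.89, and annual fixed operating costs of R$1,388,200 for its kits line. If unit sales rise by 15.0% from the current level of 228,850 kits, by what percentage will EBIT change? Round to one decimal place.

At 228,850 units, contribution = 228,850 × R$18.12 = R$4,146,762.00.
Operating income = contribution − fixed costs = R$4,146,762.00 − R$1,388,200 = R$2,758,562.00.
Degree of operating leverage = R$4,146,762.00 / R$2,758,562.00 = 1.5032.
So EBIT moves 1.5032 × (+15.0%) = +22.5%.

+22.5%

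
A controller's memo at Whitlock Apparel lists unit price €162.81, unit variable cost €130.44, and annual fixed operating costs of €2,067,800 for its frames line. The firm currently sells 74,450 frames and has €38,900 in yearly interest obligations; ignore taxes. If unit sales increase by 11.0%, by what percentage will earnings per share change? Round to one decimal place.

+87.4%

At 74,450 units, contribution = 74,450 × €32.37 = €2,409,946.50.
Subtracting fixed costs: EBIT = €2,409,946.50 − €2,067,800 = €342,146.50.
Interest = €38,900.00, so EBIT − I = €303,246.50.
Degree of combined leverage = contribution ÷ (EBIT − I) = €2,409,946.50 ÷ €303,246.50 = 7.9472.
EPS therefore changes by 7.9472 × (+11.0%) = +87.4%.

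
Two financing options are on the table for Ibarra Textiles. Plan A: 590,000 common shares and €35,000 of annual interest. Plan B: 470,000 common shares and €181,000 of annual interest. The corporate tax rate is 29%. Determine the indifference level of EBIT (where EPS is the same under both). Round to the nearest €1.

€752,833

Set EPS_A = EPS_B: (EBIT − €35,000)(1 − 0.29) ÷ 590,000 = (EBIT − €181,000)(1 − 0.29) ÷ 470,000.
The (1 − t) factor cancels: (EBIT − 35,000) × 470,000 = (EBIT − 181,000) × 590,000.
Solving, EBIT = (181,000·590,000 − 35,000·470,000) / (590,000 − 470,000) = 90,340,000,000 / 120,000 = 752,833.33.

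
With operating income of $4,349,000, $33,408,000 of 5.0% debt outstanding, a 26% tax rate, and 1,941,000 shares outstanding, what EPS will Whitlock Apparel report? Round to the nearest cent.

Interest = $1,670,400.00, so EBT = $4,349,000 − $1,670,400.00 = $2,678,600.00.
After tax at 26%: net income = $2,678,600.00 × 0.74 = $1,982,164.00.
EPS = $1,982,164.00 ÷ 1,941,000 = $1.02.

$1.02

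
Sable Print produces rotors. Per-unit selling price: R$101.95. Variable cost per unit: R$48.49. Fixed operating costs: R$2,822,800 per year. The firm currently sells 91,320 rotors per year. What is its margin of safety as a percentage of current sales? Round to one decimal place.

Contribution margin per unit = R$101.95 − R$48.49 = R$53.46. Break-even units = R$2,822,800 ÷ R$53.46 = 52,802.10; break-even revenue = 52,802.10 × R$101.95 = R$5,383,173.59.
Actual sales revenue = 91,320 × R$101.95 = R$9,310,074.00.
Margin of safety = (R$9,310,074.00 − R$5,383,173.59) ÷ R$9,310,074.00 = 42.2%.

42.2%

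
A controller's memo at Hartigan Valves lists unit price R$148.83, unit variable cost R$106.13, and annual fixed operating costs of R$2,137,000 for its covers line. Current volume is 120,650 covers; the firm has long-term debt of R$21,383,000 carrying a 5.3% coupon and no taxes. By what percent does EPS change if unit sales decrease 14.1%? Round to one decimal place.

-38.6%

Contribution at this volume is 120,650 × R$42.70 = R$5,151,755.00.
Operating income = contribution − fixed costs = R$5,151,755.00 − R$2,137,000 = R$3,014,755.00.
Interest = R$1,133,299.00, so EBIT − I = R$1,881,456.00.
Degree of combined leverage = contribution ÷ (EBIT − I) = R$5,151,755.00 ÷ R$1,881,456.00 = 2.7382.
%ΔEPS = DCL × %ΔSales = 2.7382 × -14.1% = -38.6%.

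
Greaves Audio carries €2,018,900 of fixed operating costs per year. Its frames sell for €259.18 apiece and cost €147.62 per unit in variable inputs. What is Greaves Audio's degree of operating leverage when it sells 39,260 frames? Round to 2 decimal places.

Contribution at this volume is 39,260 × €111.56 = €4,379,845.60.
EBIT = €4,379,845.60 − €2,018,900 = €2,360,945.60.
Degree of operating leverage = €4,379,845.60 / €2,360,945.60 = 1.8551.

1.86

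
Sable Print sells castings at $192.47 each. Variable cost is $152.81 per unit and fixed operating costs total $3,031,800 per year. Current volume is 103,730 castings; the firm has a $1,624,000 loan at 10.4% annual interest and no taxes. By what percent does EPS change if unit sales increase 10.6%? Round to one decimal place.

+47.8%

Total contribution margin = 103,730 × $39.66 = $4,113,931.80.
Operating income = contribution − fixed costs = $4,113,931.80 − $3,031,800 = $1,082,131.80.
After interest of $168,896.00, pre-tax earnings = $913,235.80.
DCL = total CM / (EBIT − I) = $4,113,931.80 / $913,235.80 = 4.5048.
%ΔEPS = DCL × %ΔSales = 4.5048 × +10.6% = +47.8%.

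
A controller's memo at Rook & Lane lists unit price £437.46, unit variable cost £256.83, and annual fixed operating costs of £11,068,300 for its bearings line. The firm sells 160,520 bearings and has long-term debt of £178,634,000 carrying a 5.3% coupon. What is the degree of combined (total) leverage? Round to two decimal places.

3.43

Contribution at this volume is 160,520 × £180.63 = £28,994,727.60.
Subtracting fixed costs: EBIT = £28,994,727.60 − £11,068,300 = £17,926,427.60. Interest = £9,467,602.00.
DOL = £28,994,727.60 ÷ £17,926,427.60 = 1.6174; DFL = £17,926,427.60 ÷ £8,458,825.60 = 2.1193.
DCL = DOL × DFL = 1.6174 × 2.1193 = 3.4278.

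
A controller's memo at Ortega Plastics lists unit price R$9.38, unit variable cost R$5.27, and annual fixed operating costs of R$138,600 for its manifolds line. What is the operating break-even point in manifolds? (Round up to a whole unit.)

Unit CM = price − variable cost = R$9.38 − R$5.27 = R$4.11.
Break-even Q = R$138,600 / R$4.11 = 33,722.63 → 33,723 manifolds.

33,723 manifolds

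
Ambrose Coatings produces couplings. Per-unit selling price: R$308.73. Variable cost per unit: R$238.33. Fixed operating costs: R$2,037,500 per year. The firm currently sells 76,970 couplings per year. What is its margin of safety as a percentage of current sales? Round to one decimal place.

62.4%

Contribution margin per unit = R$308.73 − R$238.33 = R$70.40. Break-even units = R$2,037,500 ÷ R$70.40 = 28,941.76; break-even revenue = 28,941.76 × R$308.73 = R$8,935,189.99.
Actual sales revenue = 76,970 × R$308.73 = R$23,762,948.10.
Margin of safety = (R$23,762,948.10 − R$8,935,189.99) ÷ R$23,762,948.10 = 62.4%.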